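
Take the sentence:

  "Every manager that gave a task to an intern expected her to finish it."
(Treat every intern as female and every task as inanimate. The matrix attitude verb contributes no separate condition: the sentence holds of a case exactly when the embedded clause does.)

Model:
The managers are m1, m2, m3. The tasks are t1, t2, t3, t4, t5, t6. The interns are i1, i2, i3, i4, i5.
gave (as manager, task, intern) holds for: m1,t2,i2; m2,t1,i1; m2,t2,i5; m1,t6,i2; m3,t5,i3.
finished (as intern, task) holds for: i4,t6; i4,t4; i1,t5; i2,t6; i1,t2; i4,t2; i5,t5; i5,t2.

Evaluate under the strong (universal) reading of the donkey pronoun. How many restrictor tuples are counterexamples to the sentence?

3

"her" takes "an intern" as antecedent and "it" takes "a task"; both are donkey pronouns co-varying with the restrictor.
Strong reading: for every (m,t,i) with gave(m,t,i), finished(i,t).
Restrictor triples: (m1,t2,i2)→finished(i2,t2) ✗  (m1,t6,i2)→finished(i2,t6) ✓  (m2,t1,i1)→finished(i1,t1) ✗  (m2,t2,i5)→finished(i5,t2) ✓  (m3,t5,i3)→finished(i3,t5) ✗
Counterexamples (restrictor triples failing the scope): 3.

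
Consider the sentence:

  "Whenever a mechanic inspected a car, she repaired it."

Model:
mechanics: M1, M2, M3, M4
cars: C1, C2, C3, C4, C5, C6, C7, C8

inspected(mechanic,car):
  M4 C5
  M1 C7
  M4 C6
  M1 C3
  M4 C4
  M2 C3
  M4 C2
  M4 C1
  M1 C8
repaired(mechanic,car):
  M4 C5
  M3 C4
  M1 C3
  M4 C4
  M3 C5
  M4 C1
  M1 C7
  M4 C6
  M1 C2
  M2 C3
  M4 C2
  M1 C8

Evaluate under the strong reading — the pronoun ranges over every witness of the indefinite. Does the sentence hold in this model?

True

"it" takes "a car" as antecedent — a donkey pronoun bound across the clause boundary.
Strong reading: for every (m,c) with inspected(m,c), repaired(m,c).
Restrictor pairs: (M1,C3) ✓  (M1,C7) ✓  (M1,C8) ✓  (M2,C3) ✓  (M4,C1) ✓  (M4,C2) ✓  (M4,C4) ✓  (M4,C5) ✓  (M4,C6) ✓
Every restrictor pair satisfies the scope.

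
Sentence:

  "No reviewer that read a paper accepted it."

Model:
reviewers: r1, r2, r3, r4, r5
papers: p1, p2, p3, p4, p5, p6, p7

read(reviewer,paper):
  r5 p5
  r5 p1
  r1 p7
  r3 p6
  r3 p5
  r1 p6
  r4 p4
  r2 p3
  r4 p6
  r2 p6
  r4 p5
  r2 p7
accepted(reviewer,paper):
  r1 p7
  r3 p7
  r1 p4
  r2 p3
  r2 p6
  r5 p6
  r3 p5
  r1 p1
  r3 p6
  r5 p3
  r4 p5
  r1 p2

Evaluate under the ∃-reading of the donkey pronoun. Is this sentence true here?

False

"it" takes "a paper" as antecedent — a donkey pronoun bound across the clause boundary.
Truth condition: for no (r,p) with read(r,p) does accepted(r,p) hold.
Restrictor pairs — does the scope hold? (r1,p6):fails  (r1,p7):holds  (r2,p3):holds  (r2,p6):holds  (r2,p7):fails  (r3,p5):holds  (r3,p6):holds  (r4,p4):fails  (r4,p5):holds  (r4,p6):fails  (r5,p1):fails  (r5,p5):fails
Scope holds for 6 pair(s), so the sentence is false.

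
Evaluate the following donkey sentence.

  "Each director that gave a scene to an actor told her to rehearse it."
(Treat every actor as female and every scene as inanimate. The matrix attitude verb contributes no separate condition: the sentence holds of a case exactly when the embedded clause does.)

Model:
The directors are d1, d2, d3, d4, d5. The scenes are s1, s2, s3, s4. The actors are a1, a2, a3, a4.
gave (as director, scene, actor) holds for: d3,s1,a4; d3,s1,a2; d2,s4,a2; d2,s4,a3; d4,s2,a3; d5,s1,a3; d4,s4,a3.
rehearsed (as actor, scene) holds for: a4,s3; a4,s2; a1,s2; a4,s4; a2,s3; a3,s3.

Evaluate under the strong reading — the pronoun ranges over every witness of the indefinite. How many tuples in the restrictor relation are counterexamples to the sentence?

7

"her" takes "an actor" as antecedent and "it" takes "a scene"; both are donkey pronouns co-varying with the restrictor.
Strong reading: for every (d,s,a) with gave(d,s,a), rehearsed(a,s).
Restrictor triples: (d2,s4,a2)→rehearsed(a2,s4) ✗  (d2,s4,a3)→rehearsed(a3,s4) ✗  (d3,s1,a2)→rehearsed(a2,s1) ✗  (d3,s1,a4)→rehearsed(a4,s1) ✗  (d4,s2,a3)→rehearsed(a3,s2) ✗  (d4,s4,a3)→rehearsed(a3,s4) ✗  (d5,s1,a3)→rehearsed(a3,s1) ✗
Counterexamples (restrictor triples failing the scope): 7.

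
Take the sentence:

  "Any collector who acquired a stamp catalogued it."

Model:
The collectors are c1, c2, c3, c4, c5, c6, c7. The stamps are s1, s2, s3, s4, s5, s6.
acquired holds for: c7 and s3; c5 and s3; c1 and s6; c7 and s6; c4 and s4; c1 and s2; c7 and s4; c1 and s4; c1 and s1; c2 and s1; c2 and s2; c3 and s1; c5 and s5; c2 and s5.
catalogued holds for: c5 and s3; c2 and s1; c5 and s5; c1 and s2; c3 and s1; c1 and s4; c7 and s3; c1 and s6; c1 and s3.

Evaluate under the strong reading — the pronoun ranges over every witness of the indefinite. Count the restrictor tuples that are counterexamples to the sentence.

"it" takes "a stamp" as antecedent — a donkey pronoun bound across the clause boundary.
Strong reading: for every (c,s) with acquired(c,s), catalogued(c,s).
Restrictor pairs: (c1,s1) ✗  (c1,s2) ✓  (c1,s4) ✓  (c1,s6) ✓  (c2,s1) ✓  (c2,s2) ✗  (c2,s5) ✗  (c3,s1) ✓  (c4,s4) ✗  (c5,s3) ✓  (c5,s5) ✓  (c7,s3) ✓  (c7,s4) ✗  (c7,s6) ✗
Counterexamples (restrictor pairs failing the scope): 6.

6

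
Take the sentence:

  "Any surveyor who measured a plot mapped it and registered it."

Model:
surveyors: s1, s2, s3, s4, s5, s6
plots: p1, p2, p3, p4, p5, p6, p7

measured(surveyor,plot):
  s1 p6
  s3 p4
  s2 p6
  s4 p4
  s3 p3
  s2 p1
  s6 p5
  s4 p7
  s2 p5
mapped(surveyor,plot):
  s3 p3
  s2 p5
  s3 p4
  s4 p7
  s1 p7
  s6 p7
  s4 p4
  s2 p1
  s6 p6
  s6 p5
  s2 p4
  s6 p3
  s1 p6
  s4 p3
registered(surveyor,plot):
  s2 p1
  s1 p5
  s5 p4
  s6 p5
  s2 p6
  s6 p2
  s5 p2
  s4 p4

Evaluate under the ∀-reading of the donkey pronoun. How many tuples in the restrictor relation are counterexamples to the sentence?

"it" takes "a plot" as antecedent — a donkey pronoun bound across the clause boundary.
Strong reading: for every (s,p) with measured(s,p), mapped(s,p) ∧ registered(s,p).
Restrictor pairs: (s1,p6) ✗  (s2,p1) ✓  (s2,p5) ✗  (s2,p6) ✗  (s3,p3) ✗  (s3,p4) ✗  (s4,p4) ✓  (s4,p7) ✗  (s6,p5) ✓
Counterexamples (restrictor pairs failing the scope): 6.

6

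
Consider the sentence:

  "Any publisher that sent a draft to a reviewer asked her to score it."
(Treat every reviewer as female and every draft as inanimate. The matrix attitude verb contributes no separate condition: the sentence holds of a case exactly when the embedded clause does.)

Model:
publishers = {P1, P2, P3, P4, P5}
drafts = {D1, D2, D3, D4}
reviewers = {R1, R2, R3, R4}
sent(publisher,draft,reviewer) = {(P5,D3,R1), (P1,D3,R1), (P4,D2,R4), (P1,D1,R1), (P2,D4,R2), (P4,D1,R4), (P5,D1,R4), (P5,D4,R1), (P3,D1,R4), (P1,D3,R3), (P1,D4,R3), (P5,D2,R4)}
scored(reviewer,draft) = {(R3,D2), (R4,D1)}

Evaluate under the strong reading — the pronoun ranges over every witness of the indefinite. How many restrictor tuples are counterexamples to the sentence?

9

"her" takes "a reviewer" as antecedent and "it" takes "a draft"; both are donkey pronouns co-varying with the restrictor.
Strong reading: for every (p,d,r) with sent(p,d,r), scored(r,d).
Restrictor triples: (P1,D1,R1)→scored(R1,D1) ✗  (P1,D3,R1)→scored(R1,D3) ✗  (P1,D3,R3)→scored(R3,D3) ✗  (P1,D4,R3)→scored(R3,D4) ✗  (P2,D4,R2)→scored(R2,D4) ✗  (P3,D1,R4)→scored(R4,D1) ✓  (P4,D1,R4)→scored(R4,D1) ✓  (P4,D2,R4)→scored(R4,D2) ✗  (P5,D1,R4)→scored(R4,D1) ✓  (P5,D2,R4)→scored(R4,D2) ✗  (P5,D3,R1)→scored(R1,D3) ✗  (P5,D4,R1)→scored(R1,D4) ✗
Counterexamples (restrictor triples failing the scope): 9.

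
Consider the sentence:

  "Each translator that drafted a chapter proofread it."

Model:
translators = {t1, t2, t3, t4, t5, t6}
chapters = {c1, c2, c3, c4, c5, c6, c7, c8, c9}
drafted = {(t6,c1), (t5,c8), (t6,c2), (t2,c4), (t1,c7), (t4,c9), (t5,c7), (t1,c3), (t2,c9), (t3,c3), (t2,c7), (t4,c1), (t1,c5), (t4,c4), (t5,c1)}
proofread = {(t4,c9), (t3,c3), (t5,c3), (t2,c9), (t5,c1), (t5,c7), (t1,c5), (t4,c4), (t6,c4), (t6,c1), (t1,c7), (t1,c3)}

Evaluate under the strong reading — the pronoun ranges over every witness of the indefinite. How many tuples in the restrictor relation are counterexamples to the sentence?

5

"it" takes "a chapter" as antecedent — a donkey pronoun bound across the clause boundary.
Strong reading: for every (t,c) with drafted(t,c), proofread(t,c).
Restrictor pairs: (t1,c3) ✓  (t1,c5) ✓  (t1,c7) ✓  (t2,c4) ✗  (t2,c7) ✗  (t2,c9) ✓  (t3,c3) ✓  (t4,c1) ✗  (t4,c4) ✓  (t4,c9) ✓  (t5,c1) ✓  (t5,c7) ✓  (t5,c8) ✗  (t6,c1) ✓  (t6,c2) ✗
Counterexamples (restrictor pairs failing the scope): 5.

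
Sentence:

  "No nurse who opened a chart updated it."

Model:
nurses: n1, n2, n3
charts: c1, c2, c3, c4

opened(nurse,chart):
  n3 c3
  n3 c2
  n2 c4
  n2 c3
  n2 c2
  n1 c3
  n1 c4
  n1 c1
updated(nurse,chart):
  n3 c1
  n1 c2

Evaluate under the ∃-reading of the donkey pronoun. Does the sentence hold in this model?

"it" takes "a chart" as antecedent — a donkey pronoun bound across the clause boundary.
Truth condition: for no (n,c) with opened(n,c) does updated(n,c) hold.
Restrictor pairs — does the scope hold? (n1,c1):fails  (n1,c3):fails  (n1,c4):fails  (n2,c2):fails  (n2,c3):fails  (n2,c4):fails  (n3,c2):fails  (n3,c3):fails
Scope holds for no restrictor pair, so the sentence is true.

True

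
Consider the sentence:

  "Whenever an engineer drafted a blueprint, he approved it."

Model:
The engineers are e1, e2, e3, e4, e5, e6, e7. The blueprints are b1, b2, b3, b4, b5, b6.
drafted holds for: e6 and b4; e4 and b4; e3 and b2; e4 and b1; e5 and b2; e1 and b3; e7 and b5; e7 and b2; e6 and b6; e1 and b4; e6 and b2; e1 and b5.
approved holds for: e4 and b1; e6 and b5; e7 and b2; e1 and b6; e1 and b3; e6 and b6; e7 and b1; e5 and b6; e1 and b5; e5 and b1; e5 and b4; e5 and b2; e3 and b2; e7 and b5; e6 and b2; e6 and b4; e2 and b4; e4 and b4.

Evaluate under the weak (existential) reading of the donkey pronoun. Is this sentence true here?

"it" takes "a blueprint" as antecedent — a donkey pronoun bound across the clause boundary.
Weak reading: every engineer e with some drafted-blueprint has at least one drafted-blueprint b such that approved(e,b).
Per engineer: e1:✓  e3:✓  e4:✓  e5:✓  e6:✓  e7:✓
Every engineer in the restrictor has a witness.

True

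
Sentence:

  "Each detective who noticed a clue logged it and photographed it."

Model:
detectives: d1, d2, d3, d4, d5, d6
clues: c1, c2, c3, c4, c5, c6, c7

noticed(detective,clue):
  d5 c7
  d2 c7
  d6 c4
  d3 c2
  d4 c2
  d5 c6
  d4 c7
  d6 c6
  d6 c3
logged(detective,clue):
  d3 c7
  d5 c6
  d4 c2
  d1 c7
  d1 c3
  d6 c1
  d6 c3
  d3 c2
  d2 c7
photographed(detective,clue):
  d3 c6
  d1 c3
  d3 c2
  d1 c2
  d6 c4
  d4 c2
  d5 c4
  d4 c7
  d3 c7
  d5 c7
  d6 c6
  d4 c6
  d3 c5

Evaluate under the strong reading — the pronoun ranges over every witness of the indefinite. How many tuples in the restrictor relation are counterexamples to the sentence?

"it" takes "a clue" as antecedent — a donkey pronoun bound across the clause boundary.
Strong reading: for every (d,c) with noticed(d,c), logged(d,c) ∧ photographed(d,c).
Restrictor pairs: (d2,c7) ✗  (d3,c2) ✓  (d4,c2) ✓  (d4,c7) ✗  (d5,c6) ✗  (d5,c7) ✗  (d6,c3) ✗  (d6,c4) ✗  (d6,c6) ✗
Counterexamples (restrictor pairs failing the scope): 7.

7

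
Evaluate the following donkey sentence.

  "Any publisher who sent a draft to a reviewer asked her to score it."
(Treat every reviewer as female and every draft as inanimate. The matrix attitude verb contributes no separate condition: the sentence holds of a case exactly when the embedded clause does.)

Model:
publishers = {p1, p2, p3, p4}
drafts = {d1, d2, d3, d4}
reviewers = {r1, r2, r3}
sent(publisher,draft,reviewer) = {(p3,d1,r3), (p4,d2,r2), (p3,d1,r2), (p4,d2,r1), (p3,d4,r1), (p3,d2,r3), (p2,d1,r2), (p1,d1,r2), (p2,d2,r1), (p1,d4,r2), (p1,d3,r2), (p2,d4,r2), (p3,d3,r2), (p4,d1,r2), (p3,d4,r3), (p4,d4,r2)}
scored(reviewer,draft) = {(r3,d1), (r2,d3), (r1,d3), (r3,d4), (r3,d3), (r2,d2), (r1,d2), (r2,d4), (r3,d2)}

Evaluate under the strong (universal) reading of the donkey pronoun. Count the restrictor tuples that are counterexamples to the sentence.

5

"her" takes "a reviewer" as antecedent and "it" takes "a draft"; both are donkey pronouns co-varying with the restrictor.
Strong reading: for every (p,d,r) with sent(p,d,r), scored(r,d).
Restrictor triples: (p1,d1,r2)→scored(r2,d1) ✗  (p1,d3,r2)→scored(r2,d3) ✓  (p1,d4,r2)→scored(r2,d4) ✓  (p2,d1,r2)→scored(r2,d1) ✗  (p2,d2,r1)→scored(r1,d2) ✓  (p2,d4,r2)→scored(r2,d4) ✓  (p3,d1,r2)→scored(r2,d1) ✗  (p3,d1,r3)→scored(r3,d1) ✓  (p3,d2,r3)→scored(r3,d2) ✓  (p3,d3,r2)→scored(r2,d3) ✓  (p3,d4,r1)→scored(r1,d4) ✗  (p3,d4,r3)→scored(r3,d4) ✓  (p4,d1,r2)→scored(r2,d1) ✗  (p4,d2,r1)→scored(r1,d2) ✓  (p4,d2,r2)→scored(r2,d2) ✓  (p4,d4,r2)→scored(r2,d4) ✓
Counterexamples (restrictor triples failing the scope): 5.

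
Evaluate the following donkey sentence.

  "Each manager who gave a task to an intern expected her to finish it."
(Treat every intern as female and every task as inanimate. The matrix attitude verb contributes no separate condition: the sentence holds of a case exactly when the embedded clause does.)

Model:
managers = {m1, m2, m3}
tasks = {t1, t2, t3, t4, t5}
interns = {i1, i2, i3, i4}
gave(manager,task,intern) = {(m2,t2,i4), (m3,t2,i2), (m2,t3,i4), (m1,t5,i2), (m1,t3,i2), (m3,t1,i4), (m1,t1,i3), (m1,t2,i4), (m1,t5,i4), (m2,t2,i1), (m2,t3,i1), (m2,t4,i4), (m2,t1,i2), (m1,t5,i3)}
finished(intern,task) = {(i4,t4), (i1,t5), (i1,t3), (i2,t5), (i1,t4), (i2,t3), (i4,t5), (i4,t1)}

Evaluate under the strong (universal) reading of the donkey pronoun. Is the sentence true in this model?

"her" takes "an intern" as antecedent and "it" takes "a task"; both are donkey pronouns co-varying with the restrictor.
Strong reading: for every (m,t,i) with gave(m,t,i), finished(i,t).
Restrictor triples: (m1,t1,i3)→finished(i3,t1) ✗  (m1,t2,i4)→finished(i4,t2) ✗  (m1,t3,i2)→finished(i2,t3) ✓  (m1,t5,i2)→finished(i2,t5) ✓  (m1,t5,i3)→finished(i3,t5) ✗  (m1,t5,i4)→finished(i4,t5) ✓  (m2,t1,i2)→finished(i2,t1) ✗  (m2,t2,i1)→finished(i1,t2) ✗  (m2,t2,i4)→finished(i4,t2) ✗  (m2,t3,i1)→finished(i1,t3) ✓  (m2,t3,i4)→finished(i4,t3) ✗  (m2,t4,i4)→finished(i4,t4) ✓  (m3,t1,i4)→finished(i4,t1) ✓  (m3,t2,i2)→finished(i2,t2) ✗
Counterexample: (m1,t1,i3) — finished(i3,t1) does not hold.

False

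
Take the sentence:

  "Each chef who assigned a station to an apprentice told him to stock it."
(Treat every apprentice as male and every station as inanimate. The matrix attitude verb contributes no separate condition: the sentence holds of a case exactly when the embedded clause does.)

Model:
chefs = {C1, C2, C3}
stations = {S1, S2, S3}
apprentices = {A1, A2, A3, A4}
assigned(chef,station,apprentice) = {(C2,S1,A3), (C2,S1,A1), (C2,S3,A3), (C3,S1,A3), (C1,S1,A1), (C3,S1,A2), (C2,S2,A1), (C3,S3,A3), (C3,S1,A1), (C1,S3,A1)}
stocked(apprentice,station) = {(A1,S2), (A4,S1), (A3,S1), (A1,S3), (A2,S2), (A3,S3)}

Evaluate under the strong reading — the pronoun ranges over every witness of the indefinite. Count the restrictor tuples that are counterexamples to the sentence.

"him" takes "an apprentice" as antecedent and "it" takes "a station"; both are donkey pronouns co-varying with the restrictor.
Strong reading: for every (c,s,a) with assigned(c,s,a), stocked(a,s).
Restrictor triples: (C1,S1,A1)→stocked(A1,S1) ✗  (C1,S3,A1)→stocked(A1,S3) ✓  (C2,S1,A1)→stocked(A1,S1) ✗  (C2,S1,A3)→stocked(A3,S1) ✓  (C2,S2,A1)→stocked(A1,S2) ✓  (C2,S3,A3)→stocked(A3,S3) ✓  (C3,S1,A1)→stocked(A1,S1) ✗  (C3,S1,A2)→stocked(A2,S1) ✗  (C3,S1,A3)→stocked(A3,S1) ✓  (C3,S3,A3)→stocked(A3,S3) ✓
Counterexamples (restrictor triples failing the scope): 4.

4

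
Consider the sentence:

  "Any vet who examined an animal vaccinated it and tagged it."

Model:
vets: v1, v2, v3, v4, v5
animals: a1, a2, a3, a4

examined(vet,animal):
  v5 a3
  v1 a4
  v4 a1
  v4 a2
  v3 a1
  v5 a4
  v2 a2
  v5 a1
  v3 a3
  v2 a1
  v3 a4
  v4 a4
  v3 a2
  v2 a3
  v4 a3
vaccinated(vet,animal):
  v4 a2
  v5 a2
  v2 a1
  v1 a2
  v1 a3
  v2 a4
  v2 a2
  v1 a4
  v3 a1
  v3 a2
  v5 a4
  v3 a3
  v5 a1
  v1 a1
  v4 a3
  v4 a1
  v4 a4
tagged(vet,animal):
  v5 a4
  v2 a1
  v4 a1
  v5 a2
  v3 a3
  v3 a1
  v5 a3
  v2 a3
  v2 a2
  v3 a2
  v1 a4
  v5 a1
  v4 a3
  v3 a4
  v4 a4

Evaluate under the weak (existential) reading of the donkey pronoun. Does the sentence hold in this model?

True

"it" takes "an animal" as antecedent — a donkey pronoun bound across the clause boundary.
Weak reading: every vet v with some examined-animal has at least one examined-animal a such that vaccinated(v,a) ∧ tagged(v,a).
Per vet: v1:✓  v2:✓  v3:✓  v4:✓  v5:✓
Every vet in the restrictor has a witness.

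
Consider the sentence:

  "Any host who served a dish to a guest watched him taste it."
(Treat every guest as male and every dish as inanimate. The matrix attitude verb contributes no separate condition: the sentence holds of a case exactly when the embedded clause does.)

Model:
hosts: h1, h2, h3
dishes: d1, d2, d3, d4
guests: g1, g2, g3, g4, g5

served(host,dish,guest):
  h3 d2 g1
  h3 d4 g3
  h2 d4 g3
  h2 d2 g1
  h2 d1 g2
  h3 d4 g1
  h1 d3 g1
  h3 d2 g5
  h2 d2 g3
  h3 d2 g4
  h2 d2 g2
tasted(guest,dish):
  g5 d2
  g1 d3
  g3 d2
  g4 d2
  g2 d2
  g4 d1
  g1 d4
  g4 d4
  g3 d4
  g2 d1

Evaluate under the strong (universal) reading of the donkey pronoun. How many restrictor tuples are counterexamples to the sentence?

2

"him" takes "a guest" as antecedent and "it" takes "a dish"; both are donkey pronouns co-varying with the restrictor.
Strong reading: for every (h,d,g) with served(h,d,g), tasted(g,d).
Restrictor triples: (h1,d3,g1)→tasted(g1,d3) ✓  (h2,d1,g2)→tasted(g2,d1) ✓  (h2,d2,g1)→tasted(g1,d2) ✗  (h2,d2,g2)→tasted(g2,d2) ✓  (h2,d2,g3)→tasted(g3,d2) ✓  (h2,d4,g3)→tasted(g3,d4) ✓  (h3,d2,g1)→tasted(g1,d2) ✗  (h3,d2,g4)→tasted(g4,d2) ✓  (h3,d2,g5)→tasted(g5,d2) ✓  (h3,d4,g1)→tasted(g1,d4) ✓  (h3,d4,g3)→tasted(g3,d4) ✓
Counterexamples (restrictor triples failing the scope): 2.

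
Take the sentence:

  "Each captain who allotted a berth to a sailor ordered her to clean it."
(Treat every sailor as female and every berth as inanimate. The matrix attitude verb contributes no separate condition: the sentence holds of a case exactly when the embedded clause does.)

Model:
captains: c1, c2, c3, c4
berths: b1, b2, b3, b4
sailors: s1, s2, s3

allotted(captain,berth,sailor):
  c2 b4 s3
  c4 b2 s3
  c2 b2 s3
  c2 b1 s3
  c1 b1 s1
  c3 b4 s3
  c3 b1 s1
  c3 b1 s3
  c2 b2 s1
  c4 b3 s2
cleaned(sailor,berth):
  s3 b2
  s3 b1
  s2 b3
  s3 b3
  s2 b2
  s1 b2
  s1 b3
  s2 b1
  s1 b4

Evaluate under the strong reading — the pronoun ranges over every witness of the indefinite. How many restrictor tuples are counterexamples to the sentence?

4

"her" takes "a sailor" as antecedent and "it" takes "a berth"; both are donkey pronouns co-varying with the restrictor.
Strong reading: for every (c,b,s) with allotted(c,b,s), cleaned(s,b).
Restrictor triples: (c1,b1,s1)→cleaned(s1,b1) ✗  (c2,b1,s3)→cleaned(s3,b1) ✓  (c2,b2,s1)→cleaned(s1,b2) ✓  (c2,b2,s3)→cleaned(s3,b2) ✓  (c2,b4,s3)→cleaned(s3,b4) ✗  (c3,b1,s1)→cleaned(s1,b1) ✗  (c3,b1,s3)→cleaned(s3,b1) ✓  (c3,b4,s3)→cleaned(s3,b4) ✗  (c4,b2,s3)→cleaned(s3,b2) ✓  (c4,b3,s2)→cleaned(s2,b3) ✓
Counterexamples (restrictor triples failing the scope): 4.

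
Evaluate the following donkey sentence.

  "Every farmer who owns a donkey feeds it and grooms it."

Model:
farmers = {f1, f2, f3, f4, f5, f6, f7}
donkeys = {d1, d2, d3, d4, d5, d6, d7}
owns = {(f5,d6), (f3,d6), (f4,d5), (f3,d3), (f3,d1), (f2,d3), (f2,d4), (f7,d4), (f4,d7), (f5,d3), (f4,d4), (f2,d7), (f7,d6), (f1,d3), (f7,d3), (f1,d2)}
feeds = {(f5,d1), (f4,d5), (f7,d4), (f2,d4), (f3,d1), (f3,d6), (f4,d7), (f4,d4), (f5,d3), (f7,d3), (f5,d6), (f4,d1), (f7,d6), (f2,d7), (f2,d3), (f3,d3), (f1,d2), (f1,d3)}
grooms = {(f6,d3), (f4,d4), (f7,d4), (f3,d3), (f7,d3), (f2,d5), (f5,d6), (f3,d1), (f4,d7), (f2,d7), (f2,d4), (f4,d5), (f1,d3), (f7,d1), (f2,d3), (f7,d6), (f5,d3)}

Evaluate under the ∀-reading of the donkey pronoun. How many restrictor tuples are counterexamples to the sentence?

"it" takes "a donkey" as antecedent — a donkey pronoun bound across the clause boundary.
Strong reading: for every (f,d) with owns(f,d), feeds(f,d) ∧ grooms(f,d).
Restrictor pairs: (f1,d2) ✗  (f1,d3) ✓  (f2,d3) ✓  (f2,d4) ✓  (f2,d7) ✓  (f3,d1) ✓  (f3,d3) ✓  (f3,d6) ✗  (f4,d4) ✓  (f4,d5) ✓  (f4,d7) ✓  (f5,d3) ✓  (f5,d6) ✓  (f7,d3) ✓  (f7,d4) ✓  (f7,d6) ✓
Counterexamples (restrictor pairs failing the scope): 2.

2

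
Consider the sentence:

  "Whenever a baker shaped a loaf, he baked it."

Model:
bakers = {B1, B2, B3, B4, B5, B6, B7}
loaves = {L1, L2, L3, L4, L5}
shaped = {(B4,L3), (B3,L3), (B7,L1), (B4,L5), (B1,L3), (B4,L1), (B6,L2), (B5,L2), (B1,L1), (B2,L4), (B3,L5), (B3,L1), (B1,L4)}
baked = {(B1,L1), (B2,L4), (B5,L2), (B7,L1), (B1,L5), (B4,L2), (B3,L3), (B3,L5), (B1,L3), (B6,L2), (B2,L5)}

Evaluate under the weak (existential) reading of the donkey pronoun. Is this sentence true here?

"it" takes "a loaf" as antecedent — a donkey pronoun bound across the clause boundary.
Weak reading: every baker b with some shaped-loaf has at least one shaped-loaf l such that baked(b,l).
Per baker: B1:✓  B2:✓  B3:✓  B4:✗  B5:✓  B6:✓  B7:✓
B4 has no witness among its shaped-loaves.

False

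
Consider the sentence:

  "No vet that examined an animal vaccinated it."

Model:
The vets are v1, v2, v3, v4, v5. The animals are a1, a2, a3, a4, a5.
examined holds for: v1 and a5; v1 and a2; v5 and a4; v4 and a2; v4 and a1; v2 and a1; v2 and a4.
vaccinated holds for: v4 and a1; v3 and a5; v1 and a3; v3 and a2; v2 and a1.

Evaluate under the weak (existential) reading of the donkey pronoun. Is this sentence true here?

False

"it" takes "an animal" as antecedent — a donkey pronoun bound across the clause boundary.
Truth condition: for no (v,a) with examined(v,a) does vaccinated(v,a) hold.
Restrictor pairs — does the scope hold? (v1,a2):fails  (v1,a5):fails  (v2,a1):holds  (v2,a4):fails  (v4,a1):holds  (v4,a2):fails  (v5,a4):fails
Scope holds for 2 pair(s), so the sentence is false.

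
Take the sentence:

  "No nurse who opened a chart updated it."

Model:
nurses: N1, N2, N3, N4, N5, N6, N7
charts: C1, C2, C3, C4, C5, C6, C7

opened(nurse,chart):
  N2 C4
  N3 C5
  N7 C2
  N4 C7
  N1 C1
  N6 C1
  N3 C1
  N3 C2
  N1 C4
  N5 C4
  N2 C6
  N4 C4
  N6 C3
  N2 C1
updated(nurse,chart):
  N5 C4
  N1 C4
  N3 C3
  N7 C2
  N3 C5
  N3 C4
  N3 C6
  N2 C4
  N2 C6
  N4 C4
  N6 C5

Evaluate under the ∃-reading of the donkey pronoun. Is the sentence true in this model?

False

"it" takes "a chart" as antecedent — a donkey pronoun bound across the clause boundary.
Truth condition: for no (n,c) with opened(n,c) does updated(n,c) hold.
Restrictor pairs — does the scope hold? (N1,C1):fails  (N1,C4):holds  (N2,C1):fails  (N2,C4):holds  (N2,C6):holds  (N3,C1):fails  (N3,C2):fails  (N3,C5):holds  (N4,C4):holds  (N4,C7):fails  (N5,C4):holds  (N6,C1):fails  (N6,C3):fails  (N7,C2):holds
Scope holds for 7 pair(s), so the sentence is false.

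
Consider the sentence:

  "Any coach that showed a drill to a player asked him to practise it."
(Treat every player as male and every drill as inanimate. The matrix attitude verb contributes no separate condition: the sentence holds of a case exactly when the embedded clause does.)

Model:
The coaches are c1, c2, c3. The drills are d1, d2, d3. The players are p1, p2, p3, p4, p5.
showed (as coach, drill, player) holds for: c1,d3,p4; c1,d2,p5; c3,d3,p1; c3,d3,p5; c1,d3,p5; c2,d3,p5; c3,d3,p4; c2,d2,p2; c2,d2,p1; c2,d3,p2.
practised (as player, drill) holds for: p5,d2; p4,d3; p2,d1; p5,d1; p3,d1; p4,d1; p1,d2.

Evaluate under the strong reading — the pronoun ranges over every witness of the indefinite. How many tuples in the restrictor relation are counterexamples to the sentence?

6

"him" takes "a player" as antecedent and "it" takes "a drill"; both are donkey pronouns co-varying with the restrictor.
Strong reading: for every (c,d,p) with showed(c,d,p), practised(p,d).
Restrictor triples: (c1,d2,p5)→practised(p5,d2) ✓  (c1,d3,p4)→practised(p4,d3) ✓  (c1,d3,p5)→practised(p5,d3) ✗  (c2,d2,p1)→practised(p1,d2) ✓  (c2,d2,p2)→practised(p2,d2) ✗  (c2,d3,p2)→practised(p2,d3) ✗  (c2,d3,p5)→practised(p5,d3) ✗  (c3,d3,p1)→practised(p1,d3) ✗  (c3,d3,p4)→practised(p4,d3) ✓  (c3,d3,p5)→practised(p5,d3) ✗
Counterexamples (restrictor triples failing the scope): 6.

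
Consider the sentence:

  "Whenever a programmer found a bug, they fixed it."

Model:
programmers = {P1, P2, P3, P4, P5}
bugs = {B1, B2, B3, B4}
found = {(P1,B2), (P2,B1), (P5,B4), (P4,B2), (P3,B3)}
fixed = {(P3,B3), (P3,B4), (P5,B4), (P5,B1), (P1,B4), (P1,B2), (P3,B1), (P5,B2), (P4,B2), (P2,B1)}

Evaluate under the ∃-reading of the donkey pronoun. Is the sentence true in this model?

"it" takes "a bug" as antecedent — a donkey pronoun bound across the clause boundary.
Weak reading: every programmer p with some found-bug has at least one found-bug b such that fixed(p,b).
Per programmer: P1:✓  P2:✓  P3:✓  P4:✓  P5:✓
Every programmer in the restrictor has a witness.

True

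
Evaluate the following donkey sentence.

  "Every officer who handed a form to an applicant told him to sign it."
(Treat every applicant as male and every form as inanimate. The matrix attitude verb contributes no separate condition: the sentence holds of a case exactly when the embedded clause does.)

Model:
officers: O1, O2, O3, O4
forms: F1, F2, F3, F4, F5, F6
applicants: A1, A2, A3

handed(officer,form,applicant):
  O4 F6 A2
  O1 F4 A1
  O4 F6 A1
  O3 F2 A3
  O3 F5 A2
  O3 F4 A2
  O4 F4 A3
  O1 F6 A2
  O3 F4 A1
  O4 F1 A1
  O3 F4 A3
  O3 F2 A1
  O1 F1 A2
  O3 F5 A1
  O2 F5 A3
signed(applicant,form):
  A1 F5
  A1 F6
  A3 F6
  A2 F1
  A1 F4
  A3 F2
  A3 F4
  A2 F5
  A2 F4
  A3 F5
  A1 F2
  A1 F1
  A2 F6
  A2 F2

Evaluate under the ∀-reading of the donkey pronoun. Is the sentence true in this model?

"him" takes "an applicant" as antecedent and "it" takes "a form"; both are donkey pronouns co-varying with the restrictor.
Strong reading: for every (o,f,a) with handed(o,f,a), signed(a,f).
Restrictor triples: (O1,F1,A2)→signed(A2,F1) ✓  (O1,F4,A1)→signed(A1,F4) ✓  (O1,F6,A2)→signed(A2,F6) ✓  (O2,F5,A3)→signed(A3,F5) ✓  (O3,F2,A1)→signed(A1,F2) ✓  (O3,F2,A3)→signed(A3,F2) ✓  (O3,F4,A1)→signed(A1,F4) ✓  (O3,F4,A2)→signed(A2,F4) ✓  (O3,F4,A3)→signed(A3,F4) ✓  (O3,F5,A1)→signed(A1,F5) ✓  (O3,F5,A2)→signed(A2,F5) ✓  (O4,F1,A1)→signed(A1,F1) ✓  (O4,F4,A3)→signed(A3,F4) ✓  (O4,F6,A1)→signed(A1,F6) ✓  (O4,F6,A2)→signed(A2,F6) ✓
Every restrictor triple satisfies the scope.

True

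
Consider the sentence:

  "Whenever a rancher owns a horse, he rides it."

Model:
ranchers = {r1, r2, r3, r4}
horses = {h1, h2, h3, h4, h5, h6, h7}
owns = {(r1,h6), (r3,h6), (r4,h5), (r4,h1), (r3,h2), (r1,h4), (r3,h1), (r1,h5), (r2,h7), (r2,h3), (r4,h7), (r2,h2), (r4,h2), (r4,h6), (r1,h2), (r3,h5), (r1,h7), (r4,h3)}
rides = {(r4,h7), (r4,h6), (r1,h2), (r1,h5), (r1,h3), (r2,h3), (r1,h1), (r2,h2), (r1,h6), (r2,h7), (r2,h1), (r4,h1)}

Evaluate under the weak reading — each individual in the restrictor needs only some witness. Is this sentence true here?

False

"it" takes "a horse" as antecedent — a donkey pronoun bound across the clause boundary.
Weak reading: every rancher r with some owns-horse has at least one owns-horse h such that rides(r,h).
Per rancher: r1:✓  r2:✓  r3:✗  r4:✓
r3 has no witness among its owns-horses.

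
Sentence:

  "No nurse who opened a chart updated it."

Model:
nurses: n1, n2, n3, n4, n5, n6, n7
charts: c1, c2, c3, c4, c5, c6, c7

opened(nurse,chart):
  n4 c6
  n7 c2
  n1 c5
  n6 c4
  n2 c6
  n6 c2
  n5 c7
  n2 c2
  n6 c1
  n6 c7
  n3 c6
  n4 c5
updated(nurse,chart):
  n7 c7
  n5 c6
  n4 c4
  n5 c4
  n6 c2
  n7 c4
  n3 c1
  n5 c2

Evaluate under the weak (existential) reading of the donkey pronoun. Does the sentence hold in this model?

"it" takes "a chart" as antecedent — a donkey pronoun bound across the clause boundary.
Truth condition: for no (n,c) with opened(n,c) does updated(n,c) hold.
Restrictor pairs — does the scope hold? (n1,c5):fails  (n2,c2):fails  (n2,c6):fails  (n3,c6):fails  (n4,c5):fails  (n4,c6):fails  (n5,c7):fails  (n6,c1):fails  (n6,c2):holds  (n6,c4):fails  (n6,c7):fails  (n7,c2):fails
Scope holds for 1 pair(s), so the sentence is false.

False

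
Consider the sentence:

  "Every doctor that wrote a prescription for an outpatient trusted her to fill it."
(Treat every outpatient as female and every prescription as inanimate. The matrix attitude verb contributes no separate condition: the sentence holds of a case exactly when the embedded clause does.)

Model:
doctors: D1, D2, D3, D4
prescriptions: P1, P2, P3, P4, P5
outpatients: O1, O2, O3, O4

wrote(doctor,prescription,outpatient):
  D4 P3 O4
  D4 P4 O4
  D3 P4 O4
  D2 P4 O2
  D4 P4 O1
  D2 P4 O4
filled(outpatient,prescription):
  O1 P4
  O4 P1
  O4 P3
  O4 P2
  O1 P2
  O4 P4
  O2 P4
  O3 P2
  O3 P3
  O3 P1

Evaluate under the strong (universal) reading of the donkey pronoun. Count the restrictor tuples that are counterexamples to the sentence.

0

"her" takes "an outpatient" as antecedent and "it" takes "a prescription"; both are donkey pronouns co-varying with the restrictor.
Strong reading: for every (d,p,o) with wrote(d,p,o), filled(o,p).
Restrictor triples: (D2,P4,O2)→filled(O2,P4) ✓  (D2,P4,O4)→filled(O4,P4) ✓  (D3,P4,O4)→filled(O4,P4) ✓  (D4,P3,O4)→filled(O4,P3) ✓  (D4,P4,O1)→filled(O1,P4) ✓  (D4,P4,O4)→filled(O4,P4) ✓
Counterexamples (restrictor triples failing the scope): 0.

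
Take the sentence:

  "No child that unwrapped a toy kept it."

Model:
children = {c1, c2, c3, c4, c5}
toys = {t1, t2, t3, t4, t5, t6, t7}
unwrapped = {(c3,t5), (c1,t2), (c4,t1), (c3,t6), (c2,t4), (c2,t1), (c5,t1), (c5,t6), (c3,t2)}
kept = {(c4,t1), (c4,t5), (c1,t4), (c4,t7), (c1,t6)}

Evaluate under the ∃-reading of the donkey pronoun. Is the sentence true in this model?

False

"it" takes "a toy" as antecedent — a donkey pronoun bound across the clause boundary.
Truth condition: for no (c,t) with unwrapped(c,t) does kept(c,t) hold.
Restrictor pairs — does the scope hold? (c1,t2):fails  (c2,t1):fails  (c2,t4):fails  (c3,t2):fails  (c3,t5):fails  (c3,t6):fails  (c4,t1):holds  (c5,t1):fails  (c5,t6):fails
Scope holds for 1 pair(s), so the sentence is false.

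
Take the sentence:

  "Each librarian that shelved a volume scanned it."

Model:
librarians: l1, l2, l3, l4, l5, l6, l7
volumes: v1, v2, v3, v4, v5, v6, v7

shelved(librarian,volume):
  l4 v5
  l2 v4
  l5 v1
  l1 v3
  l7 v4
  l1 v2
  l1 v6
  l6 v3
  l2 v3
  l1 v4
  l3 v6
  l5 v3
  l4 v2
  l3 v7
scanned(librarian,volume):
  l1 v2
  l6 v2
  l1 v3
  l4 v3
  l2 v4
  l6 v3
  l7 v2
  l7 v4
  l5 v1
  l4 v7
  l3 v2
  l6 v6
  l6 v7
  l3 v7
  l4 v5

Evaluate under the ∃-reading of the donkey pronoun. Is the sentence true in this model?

"it" takes "a volume" as antecedent — a donkey pronoun bound across the clause boundary.
Weak reading: every librarian l with some shelved-volume has at least one shelved-volume v such that scanned(l,v).
Per librarian: l1:✓  l2:✓  l3:✓  l4:✓  l5:✓  l6:✓  l7:✓
Every librarian in the restrictor has a witness.

True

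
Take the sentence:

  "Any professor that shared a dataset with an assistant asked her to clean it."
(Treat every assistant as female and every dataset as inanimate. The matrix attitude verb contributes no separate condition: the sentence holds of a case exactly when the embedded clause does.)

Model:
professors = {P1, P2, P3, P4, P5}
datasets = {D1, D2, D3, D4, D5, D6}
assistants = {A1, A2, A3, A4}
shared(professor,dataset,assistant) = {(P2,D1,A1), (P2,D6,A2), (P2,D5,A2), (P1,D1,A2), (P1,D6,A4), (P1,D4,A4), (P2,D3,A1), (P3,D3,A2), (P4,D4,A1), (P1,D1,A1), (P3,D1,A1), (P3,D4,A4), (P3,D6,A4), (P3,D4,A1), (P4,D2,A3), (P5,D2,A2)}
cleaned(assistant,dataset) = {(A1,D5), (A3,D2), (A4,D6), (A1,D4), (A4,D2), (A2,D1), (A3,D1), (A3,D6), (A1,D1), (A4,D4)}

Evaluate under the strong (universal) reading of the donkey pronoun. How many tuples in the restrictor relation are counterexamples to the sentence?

5

"her" takes "an assistant" as antecedent and "it" takes "a dataset"; both are donkey pronouns co-varying with the restrictor.
Strong reading: for every (p,d,a) with shared(p,d,a), cleaned(a,d).
Restrictor triples: (P1,D1,A1)→cleaned(A1,D1) ✓  (P1,D1,A2)→cleaned(A2,D1) ✓  (P1,D4,A4)→cleaned(A4,D4) ✓  (P1,D6,A4)→cleaned(A4,D6) ✓  (P2,D1,A1)→cleaned(A1,D1) ✓  (P2,D3,A1)→cleaned(A1,D3) ✗  (P2,D5,A2)→cleaned(A2,D5) ✗  (P2,D6,A2)→cleaned(A2,D6) ✗  (P3,D1,A1)→cleaned(A1,D1) ✓  (P3,D3,A2)→cleaned(A2,D3) ✗  (P3,D4,A1)→cleaned(A1,D4) ✓  (P3,D4,A4)→cleaned(A4,D4) ✓  (P3,D6,A4)→cleaned(A4,D6) ✓  (P4,D2,A3)→cleaned(A3,D2) ✓  (P4,D4,A1)→cleaned(A1,D4) ✓  (P5,D2,A2)→cleaned(A2,D2) ✗
Counterexamples (restrictor triples failing the scope): 5.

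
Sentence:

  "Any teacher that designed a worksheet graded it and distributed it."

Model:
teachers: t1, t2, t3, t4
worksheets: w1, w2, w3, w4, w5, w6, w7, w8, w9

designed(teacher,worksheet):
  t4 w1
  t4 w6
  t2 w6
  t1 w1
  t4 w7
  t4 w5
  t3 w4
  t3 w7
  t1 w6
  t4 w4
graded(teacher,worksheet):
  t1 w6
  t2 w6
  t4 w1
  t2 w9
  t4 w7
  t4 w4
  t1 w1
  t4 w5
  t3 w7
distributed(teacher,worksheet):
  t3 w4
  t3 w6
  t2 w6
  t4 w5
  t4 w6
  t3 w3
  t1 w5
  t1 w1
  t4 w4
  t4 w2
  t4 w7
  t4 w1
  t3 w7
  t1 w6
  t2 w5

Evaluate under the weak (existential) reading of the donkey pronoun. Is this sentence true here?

"it" takes "a worksheet" as antecedent — a donkey pronoun bound across the clause boundary.
Weak reading: every teacher t with some designed-worksheet has at least one designed-worksheet w such that graded(t,w) ∧ distributed(t,w).
Per teacher: t1:✓  t2:✓  t3:✓  t4:✓
Every teacher in the restrictor has a witness.

True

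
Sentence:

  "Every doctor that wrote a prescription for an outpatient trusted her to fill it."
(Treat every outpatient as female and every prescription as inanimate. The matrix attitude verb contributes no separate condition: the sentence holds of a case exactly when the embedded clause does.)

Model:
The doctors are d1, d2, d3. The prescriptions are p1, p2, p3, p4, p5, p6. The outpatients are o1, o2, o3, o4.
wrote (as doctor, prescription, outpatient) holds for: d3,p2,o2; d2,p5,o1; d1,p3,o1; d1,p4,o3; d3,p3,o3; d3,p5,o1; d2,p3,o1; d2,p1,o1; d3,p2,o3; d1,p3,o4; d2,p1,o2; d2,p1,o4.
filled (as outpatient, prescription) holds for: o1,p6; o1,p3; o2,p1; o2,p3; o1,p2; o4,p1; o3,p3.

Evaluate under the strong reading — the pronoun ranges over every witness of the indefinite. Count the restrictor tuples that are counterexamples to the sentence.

7

"her" takes "an outpatient" as antecedent and "it" takes "a prescription"; both are donkey pronouns co-varying with the restrictor.
Strong reading: for every (d,p,o) with wrote(d,p,o), filled(o,p).
Restrictor triples: (d1,p3,o1)→filled(o1,p3) ✓  (d1,p3,o4)→filled(o4,p3) ✗  (d1,p4,o3)→filled(o3,p4) ✗  (d2,p1,o1)→filled(o1,p1) ✗  (d2,p1,o2)→filled(o2,p1) ✓  (d2,p1,o4)→filled(o4,p1) ✓  (d2,p3,o1)→filled(o1,p3) ✓  (d2,p5,o1)→filled(o1,p5) ✗  (d3,p2,o2)→filled(o2,p2) ✗  (d3,p2,o3)→filled(o3,p2) ✗  (d3,p3,o3)→filled(o3,p3) ✓  (d3,p5,o1)→filled(o1,p5) ✗
Counterexamples (restrictor triples failing the scope): 7.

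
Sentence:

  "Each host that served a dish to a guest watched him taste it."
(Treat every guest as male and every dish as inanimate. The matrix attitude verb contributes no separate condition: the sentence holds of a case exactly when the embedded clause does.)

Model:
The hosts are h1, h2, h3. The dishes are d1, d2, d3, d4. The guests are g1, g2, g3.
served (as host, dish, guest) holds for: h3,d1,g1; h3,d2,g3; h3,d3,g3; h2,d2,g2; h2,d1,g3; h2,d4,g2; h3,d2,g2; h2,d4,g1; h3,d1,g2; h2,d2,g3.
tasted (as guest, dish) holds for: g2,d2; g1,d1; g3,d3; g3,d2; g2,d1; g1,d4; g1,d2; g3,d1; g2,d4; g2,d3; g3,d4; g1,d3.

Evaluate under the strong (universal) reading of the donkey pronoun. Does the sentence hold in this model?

True

"him" takes "a guest" as antecedent and "it" takes "a dish"; both are donkey pronouns co-varying with the restrictor.
Strong reading: for every (h,d,g) with served(h,d,g), tasted(g,d).
Restrictor triples: (h2,d1,g3)→tasted(g3,d1) ✓  (h2,d2,g2)→tasted(g2,d2) ✓  (h2,d2,g3)→tasted(g3,d2) ✓  (h2,d4,g1)→tasted(g1,d4) ✓  (h2,d4,g2)→tasted(g2,d4) ✓  (h3,d1,g1)→tasted(g1,d1) ✓  (h3,d1,g2)→tasted(g2,d1) ✓  (h3,d2,g2)→tasted(g2,d2) ✓  (h3,d2,g3)→tasted(g3,d2) ✓  (h3,d3,g3)→tasted(g3,d3) ✓
Every restrictor triple satisfies the scope.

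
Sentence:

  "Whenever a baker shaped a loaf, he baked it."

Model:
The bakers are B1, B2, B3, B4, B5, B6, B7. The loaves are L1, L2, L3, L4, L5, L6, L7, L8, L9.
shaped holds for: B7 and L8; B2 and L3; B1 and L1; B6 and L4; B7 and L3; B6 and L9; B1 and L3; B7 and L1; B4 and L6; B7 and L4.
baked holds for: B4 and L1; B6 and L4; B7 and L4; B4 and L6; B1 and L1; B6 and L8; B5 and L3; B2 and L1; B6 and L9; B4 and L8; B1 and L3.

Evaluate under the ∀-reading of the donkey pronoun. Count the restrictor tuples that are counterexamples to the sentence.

4

"it" takes "a loaf" as antecedent — a donkey pronoun bound across the clause boundary.
Strong reading: for every (b,l) with shaped(b,l), baked(b,l).
Restrictor pairs: (B1,L1) ✓  (B1,L3) ✓  (B2,L3) ✗  (B4,L6) ✓  (B6,L4) ✓  (B6,L9) ✓  (B7,L1) ✗  (B7,L3) ✗  (B7,L4) ✓  (B7,L8) ✗
Counterexamples (restrictor pairs failing the scope): 4.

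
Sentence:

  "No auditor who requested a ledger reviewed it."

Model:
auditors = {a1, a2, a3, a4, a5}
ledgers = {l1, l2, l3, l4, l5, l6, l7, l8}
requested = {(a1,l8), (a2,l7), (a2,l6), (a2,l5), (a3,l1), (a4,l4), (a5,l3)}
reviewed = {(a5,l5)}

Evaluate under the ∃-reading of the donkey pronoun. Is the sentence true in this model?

"it" takes "a ledger" as antecedent — a donkey pronoun bound across the clause boundary.
Truth condition: for no (a,l) with requested(a,l) does reviewed(a,l) hold.
Restrictor pairs — does the scope hold? (a1,l8):fails  (a2,l5):fails  (a2,l6):fails  (a2,l7):fails  (a3,l1):fails  (a4,l4):fails  (a5,l3):fails
Scope holds for no restrictor pair, so the sentence is true.

True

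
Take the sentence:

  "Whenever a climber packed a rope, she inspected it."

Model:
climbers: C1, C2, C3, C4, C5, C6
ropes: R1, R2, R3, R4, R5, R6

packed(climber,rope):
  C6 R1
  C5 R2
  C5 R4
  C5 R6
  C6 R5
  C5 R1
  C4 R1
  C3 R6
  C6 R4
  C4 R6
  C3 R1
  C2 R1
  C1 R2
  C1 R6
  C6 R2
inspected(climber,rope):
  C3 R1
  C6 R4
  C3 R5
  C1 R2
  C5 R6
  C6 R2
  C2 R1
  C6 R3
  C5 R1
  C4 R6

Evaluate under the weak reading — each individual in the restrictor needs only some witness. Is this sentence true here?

True

"it" takes "a rope" as antecedent — a donkey pronoun bound across the clause boundary.
Weak reading: every climber c with some packed-rope has at least one packed-rope r such that inspected(c,r).
Per climber: C1:✓  C2:✓  C3:✓  C4:✓  C5:✓  C6:✓
Every climber in the restrictor has a witness.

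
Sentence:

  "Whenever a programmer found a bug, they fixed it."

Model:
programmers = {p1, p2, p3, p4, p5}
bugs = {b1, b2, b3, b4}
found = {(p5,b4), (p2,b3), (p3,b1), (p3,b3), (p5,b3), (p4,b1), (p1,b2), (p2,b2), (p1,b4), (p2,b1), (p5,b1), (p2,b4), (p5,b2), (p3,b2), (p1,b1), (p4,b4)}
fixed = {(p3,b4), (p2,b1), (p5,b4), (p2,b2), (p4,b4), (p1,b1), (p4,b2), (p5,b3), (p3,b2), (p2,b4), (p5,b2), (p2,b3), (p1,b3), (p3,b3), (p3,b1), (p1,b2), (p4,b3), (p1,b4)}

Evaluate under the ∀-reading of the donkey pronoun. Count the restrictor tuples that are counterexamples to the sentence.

2

"it" takes "a bug" as antecedent — a donkey pronoun bound across the clause boundary.
Strong reading: for every (p,b) with found(p,b), fixed(p,b).
Restrictor pairs: (p1,b1) ✓  (p1,b2) ✓  (p1,b4) ✓  (p2,b1) ✓  (p2,b2) ✓  (p2,b3) ✓  (p2,b4) ✓  (p3,b1) ✓  (p3,b2) ✓  (p3,b3) ✓  (p4,b1) ✗  (p4,b4) ✓  (p5,b1) ✗  (p5,b2) ✓  (p5,b3) ✓  (p5,b4) ✓
Counterexamples (restrictor pairs failing the scope): 2.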